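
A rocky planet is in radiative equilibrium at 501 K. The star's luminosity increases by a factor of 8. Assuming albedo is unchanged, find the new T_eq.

T_eq ≈ 843 K

T_eq ∝ L^(1/4) · d^(−1/2).
T′ = 501 × 8^(1/4) = 843 K.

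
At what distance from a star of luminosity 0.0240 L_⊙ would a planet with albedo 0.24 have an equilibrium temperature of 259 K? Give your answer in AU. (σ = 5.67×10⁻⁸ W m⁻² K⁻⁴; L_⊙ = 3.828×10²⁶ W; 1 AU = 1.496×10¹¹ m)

d ≈ 0.156 AU

L = 0.0240 × 3.828×10²⁶ = 9.19×10²⁴ W.
From T_eq⁴ = L(1−A)/(16πσd²): d = √[L(1−A)/(16πσT_eq⁴)].
d = √[9.19×10²⁴ × 0.76 / (16π × 5.67×10⁻⁸ × (259)⁴)] = 2.33×10¹⁰ m = 0.156 AU.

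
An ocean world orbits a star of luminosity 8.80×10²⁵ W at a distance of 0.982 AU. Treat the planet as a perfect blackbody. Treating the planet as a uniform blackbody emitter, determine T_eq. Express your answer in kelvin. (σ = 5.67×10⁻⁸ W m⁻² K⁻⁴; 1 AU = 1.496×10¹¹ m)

T_eq ≈ 194 K

d = 0.982 AU = 1.47×10¹¹ m.
Flux: S = L/(4πd²) = 8.80×10²⁵/(4π×(1.47×10¹¹)²) = 324 W m⁻².
Energy balance: absorbed = emitted ⇒ πR²·S(1−A) = 4πR²·σT_eq⁴, so T_eq⁴ = S(1−A)/(4σ).
T_eq = [324 × 1.00 / (4 × 5.67×10⁻⁸)]^(1/4) = (1.43×10⁹)^(1/4) = 194 K.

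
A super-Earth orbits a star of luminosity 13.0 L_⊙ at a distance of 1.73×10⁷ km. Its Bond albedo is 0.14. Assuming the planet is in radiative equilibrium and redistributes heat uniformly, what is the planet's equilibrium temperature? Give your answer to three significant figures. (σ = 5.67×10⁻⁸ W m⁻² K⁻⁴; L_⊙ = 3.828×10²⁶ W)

T_eq ≈ 1500 K

d = 1.73×10⁷ km = 1.73×10¹⁰ m.
L = 13.0 × 3.828×10²⁶ = 4.98×10²⁷ W.
Flux: S = L/(4πd²) = 4.98×10²⁷/(4π×(1.73×10¹⁰)²) = 1.32×10⁶ W m⁻².
Energy balance: absorbed = emitted ⇒ πR²·S(1−A) = 4πR²·σT_eq⁴, so T_eq⁴ = S(1−A)/(4σ).
T_eq = [1.32×10⁶ × 0.86 / (4 × 5.67×10⁻⁸)]^(1/4) = (5.02×10¹²)^(1/4) = 1500 K.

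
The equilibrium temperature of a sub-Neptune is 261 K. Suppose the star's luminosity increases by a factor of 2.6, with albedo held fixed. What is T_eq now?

T_eq ≈ 331 K

T_eq ∝ L^(1/4) · d^(−1/2).
T′ = 261 × 2.6^(1/4) = 331 K.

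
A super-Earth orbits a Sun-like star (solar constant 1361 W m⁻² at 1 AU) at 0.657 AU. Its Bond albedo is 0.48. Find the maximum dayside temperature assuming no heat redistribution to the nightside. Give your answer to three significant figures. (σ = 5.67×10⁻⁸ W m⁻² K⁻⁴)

T_ss ≈ 412 K

Flux at 0.657 AU: S = 1361/0.657² = 3150 W m⁻².
With no redistribution each surface element balances locally: S(1−A) = σT⁴.
T = [3150 × 0.52 / 5.67×10⁻⁸]^(1/4) = (2.89×10¹⁰)^(1/4) = 412 K.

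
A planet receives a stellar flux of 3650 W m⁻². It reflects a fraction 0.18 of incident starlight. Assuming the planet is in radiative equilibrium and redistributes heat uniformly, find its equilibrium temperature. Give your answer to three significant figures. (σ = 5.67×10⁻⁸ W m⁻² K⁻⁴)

Energy balance: absorbed = emitted ⇒ πR²·S(1−A) = 4πR²·σT_eq⁴, so T_eq⁴ = S(1−A)/(4σ).
T_eq = [3650 × 0.82 / (4 × 5.67×10⁻⁸)]^(1/4) = (1.32×10¹⁰)^(1/4) = 339 K.

T_eq ≈ 339 K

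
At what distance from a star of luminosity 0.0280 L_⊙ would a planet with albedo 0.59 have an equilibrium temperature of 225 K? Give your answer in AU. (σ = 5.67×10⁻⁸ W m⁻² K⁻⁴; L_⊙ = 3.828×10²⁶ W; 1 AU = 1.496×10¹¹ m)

d ≈ 0.164 AU

L = 0.0280 × 3.828×10²⁶ = 1.07×10²⁵ W.
From T_eq⁴ = L(1−A)/(16πσd²): d = √[L(1−A)/(16πσT_eq⁴)].
d = √[1.07×10²⁵ × 0.41 / (16π × 5.67×10⁻⁸ × (225)⁴)] = 2.45×10¹⁰ m = 0.164 AU.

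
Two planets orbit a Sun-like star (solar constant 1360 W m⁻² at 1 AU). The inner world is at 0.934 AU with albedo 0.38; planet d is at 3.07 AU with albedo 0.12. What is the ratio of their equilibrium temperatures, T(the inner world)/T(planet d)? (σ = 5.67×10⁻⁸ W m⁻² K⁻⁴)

T₁/T₂ ≈ 1.661

T_eq = [S₀(1−A)/(4σd²)]^(1/4), so T ∝ (1−A)^(1/4) / √d.
T₁ = [1360×0.62/(4×5.67×10⁻⁸×0.934²)]^(1/4) = 255.50 K.
T₂ = [1360×0.88/(4×5.67×10⁻⁸×3.07²)]^(1/4) = 153.82 K.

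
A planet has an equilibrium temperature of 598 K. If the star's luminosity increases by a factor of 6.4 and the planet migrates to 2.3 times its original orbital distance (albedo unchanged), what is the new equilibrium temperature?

T_eq ≈ 627 K

T_eq ∝ L^(1/4) · d^(−1/2).
T′ = 598 × 6.4^(1/4) / 2.3^(1/2) = 627 K.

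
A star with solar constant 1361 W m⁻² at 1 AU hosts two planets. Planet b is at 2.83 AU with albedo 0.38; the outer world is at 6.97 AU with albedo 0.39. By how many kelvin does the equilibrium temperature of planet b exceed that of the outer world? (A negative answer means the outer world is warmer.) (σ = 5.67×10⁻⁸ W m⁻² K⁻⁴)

T_eq = [S₀(1−A)/(4σd²)]^(1/4), so T ∝ (1−A)^(1/4) / √d.
T₁ = [1361×0.62/(4×5.67×10⁻⁸×2.83²)]^(1/4) = 146.81 K.
T₂ = [1361×0.61/(4×5.67×10⁻⁸×6.97²)]^(1/4) = 93.17 K.

ΔT ≈ 53.6 K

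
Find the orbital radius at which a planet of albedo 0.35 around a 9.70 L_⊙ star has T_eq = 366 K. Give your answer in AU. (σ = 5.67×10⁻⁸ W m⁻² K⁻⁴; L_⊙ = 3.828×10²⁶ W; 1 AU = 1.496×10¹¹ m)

L = 9.70 × 3.828×10²⁶ = 3.71×10²⁷ W.
From T_eq⁴ = L(1−A)/(16πσd²): d = √[L(1−A)/(16πσT_eq⁴)].
d = √[3.71×10²⁷ × 0.65 / (16π × 5.67×10⁻⁸ × (366)⁴)] = 2.17×10¹¹ m = 1.45 AU.

d ≈ 1.45 AU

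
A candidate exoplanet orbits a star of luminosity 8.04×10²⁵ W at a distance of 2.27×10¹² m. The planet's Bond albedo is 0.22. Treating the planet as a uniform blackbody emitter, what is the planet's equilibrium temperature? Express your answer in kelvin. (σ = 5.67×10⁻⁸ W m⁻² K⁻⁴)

T_eq ≈ 45.5 K

Flux: S = L/(4πd²) = 8.04×10²⁵/(4π×(2.27×10¹²)²) = 1.24 W m⁻².
Energy balance: absorbed = emitted ⇒ πR²·S(1−A) = 4πR²·σT_eq⁴, so T_eq⁴ = S(1−A)/(4σ).
T_eq = [1.24 × 0.78 / (4 × 5.67×10⁻⁸)]^(1/4) = (4.27×10⁶)^(1/4) = 45.5 K.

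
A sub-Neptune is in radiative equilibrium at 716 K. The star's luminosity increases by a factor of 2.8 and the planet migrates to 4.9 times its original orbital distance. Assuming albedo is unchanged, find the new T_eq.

T_eq ∝ L^(1/4) · d^(−1/2).
T′ = 716 × 2.8^(1/4) / 4.9^(1/2) = 418 K.

T_eq ≈ 418 K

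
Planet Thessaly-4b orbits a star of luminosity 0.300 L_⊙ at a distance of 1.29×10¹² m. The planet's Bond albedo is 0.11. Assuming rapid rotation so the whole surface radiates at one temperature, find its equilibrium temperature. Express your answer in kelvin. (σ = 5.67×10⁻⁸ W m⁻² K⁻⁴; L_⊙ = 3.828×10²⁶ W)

L = 0.300 × 3.828×10²⁶ = 1.15×10²⁶ W.
Flux: S = L/(4πd²) = 1.15×10²⁶/(4π×(1.29×10¹²)²) = 5.49 W m⁻².
Energy balance: absorbed = emitted ⇒ πR²·S(1−A) = 4πR²·σT_eq⁴, so T_eq⁴ = S(1−A)/(4σ).
T_eq = [5.49 × 0.89 / (4 × 5.67×10⁻⁸)]^(1/4) = (2.16×10⁷)^(1/4) = 68.1 K.

T_eq ≈ 68.1 K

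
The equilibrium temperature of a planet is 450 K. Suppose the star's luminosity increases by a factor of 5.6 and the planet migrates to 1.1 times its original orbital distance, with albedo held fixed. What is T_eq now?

T_eq ∝ L^(1/4) · d^(−1/2).
T′ = 450 × 5.6^(1/4) / 1.1^(1/2) = 660 K.

T_eq ≈ 660 K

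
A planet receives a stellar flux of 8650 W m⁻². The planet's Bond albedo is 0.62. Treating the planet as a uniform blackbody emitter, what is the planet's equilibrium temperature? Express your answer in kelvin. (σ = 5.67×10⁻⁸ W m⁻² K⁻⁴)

Energy balance: absorbed = emitted ⇒ πR²·S(1−A) = 4πR²·σT_eq⁴, so T_eq⁴ = S(1−A)/(4σ).
T_eq = [8650 × 0.38 / (4 × 5.67×10⁻⁸)]^(1/4) = (1.45×10¹⁰)^(1/4) = 347 K.

T_eq ≈ 347 K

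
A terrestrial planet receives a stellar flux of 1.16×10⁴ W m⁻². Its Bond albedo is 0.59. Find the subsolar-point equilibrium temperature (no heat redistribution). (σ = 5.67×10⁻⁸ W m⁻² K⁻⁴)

T_ss ≈ 538 K

At the subsolar point the surface absorbs S(1−A) and emits σT⁴ per unit area — no factor of 4, since only the local patch is in balance.
T = [1.16×10⁴ × 0.41 / 5.67×10⁻⁸]^(1/4) = (8.39×10¹⁰)^(1/4) = 538 K.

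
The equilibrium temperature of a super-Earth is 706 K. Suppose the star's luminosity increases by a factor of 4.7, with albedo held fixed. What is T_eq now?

T_eq ∝ L^(1/4) · d^(−1/2).
T′ = 706 × 4.7^(1/4) = 1040 K.

T_eq ≈ 1040 K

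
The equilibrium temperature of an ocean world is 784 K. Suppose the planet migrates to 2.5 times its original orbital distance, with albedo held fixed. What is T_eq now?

T_eq ∝ L^(1/4) · d^(−1/2).
T′ = 784 / 2.5^(1/2) = 496 K.

T_eq ≈ 496 K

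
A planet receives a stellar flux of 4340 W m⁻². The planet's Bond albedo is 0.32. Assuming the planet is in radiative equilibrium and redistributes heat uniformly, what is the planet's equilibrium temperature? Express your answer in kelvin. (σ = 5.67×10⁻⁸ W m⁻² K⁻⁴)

T_eq ≈ 338 K

Energy balance: absorbed = emitted ⇒ πR²·S(1−A) = 4πR²·σT_eq⁴, so T_eq⁴ = S(1−A)/(4σ).
T_eq = [4340 × 0.68 / (4 × 5.67×10⁻⁸)]^(1/4) = (1.30×10¹⁰)^(1/4) = 338 K.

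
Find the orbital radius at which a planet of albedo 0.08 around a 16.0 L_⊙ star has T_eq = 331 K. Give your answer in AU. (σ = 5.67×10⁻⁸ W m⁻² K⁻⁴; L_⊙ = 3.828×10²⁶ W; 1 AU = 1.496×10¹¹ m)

d ≈ 2.71 AU

L = 16.0 × 3.828×10²⁶ = 6.12×10²⁷ W.
From T_eq⁴ = L(1−A)/(16πσd²): d = √[L(1−A)/(16πσT_eq⁴)].
d = √[6.12×10²⁷ × 0.92 / (16π × 5.67×10⁻⁸ × (331)⁴)] = 4.06×10¹¹ m = 2.71 AU.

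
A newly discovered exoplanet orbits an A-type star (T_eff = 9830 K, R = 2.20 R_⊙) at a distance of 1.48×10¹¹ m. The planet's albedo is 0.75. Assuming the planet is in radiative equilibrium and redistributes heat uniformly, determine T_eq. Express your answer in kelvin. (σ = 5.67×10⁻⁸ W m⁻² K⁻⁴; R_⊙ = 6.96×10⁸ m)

T_eq ≈ 500 K

R_⋆ = 2.20 × 6.96×10⁸ = 1.53×10⁹ m.
L = 4πR_⋆²σT_⋆⁴ = 4π(1.53×10⁹)² × 5.67×10⁻⁸ × (9830)⁴ = 1.56×10²⁸ W.
S = L/(4πd²) = 5.67×10⁴ W m⁻².
Energy balance: absorbed = emitted ⇒ πR²·S(1−A) = 4πR²·σT_eq⁴, so T_eq⁴ = S(1−A)/(4σ).
T_eq = [5.67×10⁴ × 0.25 / (4 × 5.67×10⁻⁸)]^(1/4) = (6.25×10¹⁰)^(1/4) = 500 K.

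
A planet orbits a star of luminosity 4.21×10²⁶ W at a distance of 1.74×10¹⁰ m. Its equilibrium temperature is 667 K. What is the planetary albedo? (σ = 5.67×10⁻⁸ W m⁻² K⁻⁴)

Flux: S = L/(4πd²) = 4.21×10²⁶/(4π×(1.74×10¹⁰)²) = 1.11×10⁵ W m⁻².
From T_eq⁴ = S(1−A)/(4σ): 1−A = 4σT_eq⁴/S.
1−A = 4 × 5.67×10⁻⁸ × (667)⁴ / 1.11×10⁵ = 0.406.

A ≈ 0.59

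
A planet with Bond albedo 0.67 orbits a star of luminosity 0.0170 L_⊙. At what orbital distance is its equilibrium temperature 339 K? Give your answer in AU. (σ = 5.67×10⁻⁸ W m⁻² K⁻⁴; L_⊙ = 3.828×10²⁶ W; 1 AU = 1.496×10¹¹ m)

d ≈ 0.0505 AU

L = 0.0170 × 3.828×10²⁶ = 6.51×10²⁴ W.
From T_eq⁴ = L(1−A)/(16πσd²): d = √[L(1−A)/(16πσT_eq⁴)].
d = √[6.51×10²⁴ × 0.33 / (16π × 5.67×10⁻⁸ × (339)⁴)] = 7.55×10⁹ m = 0.0505 AU.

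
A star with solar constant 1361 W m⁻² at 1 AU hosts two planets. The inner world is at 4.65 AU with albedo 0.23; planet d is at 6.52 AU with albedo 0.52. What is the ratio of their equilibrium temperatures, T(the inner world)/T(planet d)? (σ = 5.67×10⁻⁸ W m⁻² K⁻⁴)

T₁/T₂ ≈ 1.333

T_eq = [S₀(1−A)/(4σd²)]^(1/4), so T ∝ (1−A)^(1/4) / √d.
T₁ = [1361×0.77/(4×5.67×10⁻⁸×4.65²)]^(1/4) = 120.91 K.
T₂ = [1361×0.48/(4×5.67×10⁻⁸×6.52²)]^(1/4) = 90.73 K.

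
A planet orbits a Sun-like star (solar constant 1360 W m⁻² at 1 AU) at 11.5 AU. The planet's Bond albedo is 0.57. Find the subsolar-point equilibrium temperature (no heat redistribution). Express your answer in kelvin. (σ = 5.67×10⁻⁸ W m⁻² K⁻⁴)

T_ss ≈ 94.0 K

Flux at 11.5 AU: S = 1360/11.5² = 10.3 W m⁻².
At the subsolar point the surface absorbs S(1−A) and emits σT⁴ per unit area — no factor of 4, since only the local patch is in balance.
T = [10.3 × 0.43 / 5.67×10⁻⁸]^(1/4) = (7.80×10⁷)^(1/4) = 94.0 K.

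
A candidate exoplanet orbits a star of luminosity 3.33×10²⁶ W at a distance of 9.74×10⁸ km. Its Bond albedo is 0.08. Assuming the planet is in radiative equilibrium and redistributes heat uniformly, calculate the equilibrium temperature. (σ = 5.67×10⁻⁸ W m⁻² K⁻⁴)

d = 9.74×10⁸ km = 9.74×10¹¹ m.
Flux: S = L/(4πd²) = 3.33×10²⁶/(4π×(9.74×10¹¹)²) = 27.9 W m⁻².
Energy balance: absorbed = emitted ⇒ πR²·S(1−A) = 4πR²·σT_eq⁴, so T_eq⁴ = S(1−A)/(4σ).
T_eq = [27.9 × 0.92 / (4 × 5.67×10⁻⁸)]^(1/4) = (1.13×10⁸)^(1/4) = 103 K.

T_eq ≈ 103 K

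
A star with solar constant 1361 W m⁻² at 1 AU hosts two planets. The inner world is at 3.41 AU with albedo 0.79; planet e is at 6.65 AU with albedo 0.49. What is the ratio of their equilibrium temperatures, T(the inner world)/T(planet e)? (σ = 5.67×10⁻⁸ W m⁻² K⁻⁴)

T_eq = [S₀(1−A)/(4σd²)]^(1/4), so T ∝ (1−A)^(1/4) / √d.
T₁ = [1361×0.21/(4×5.67×10⁻⁸×3.41²)]^(1/4) = 102.03 K.
T₂ = [1361×0.51/(4×5.67×10⁻⁸×6.65²)]^(1/4) = 91.21 K.

T₁/T₂ ≈ 1.119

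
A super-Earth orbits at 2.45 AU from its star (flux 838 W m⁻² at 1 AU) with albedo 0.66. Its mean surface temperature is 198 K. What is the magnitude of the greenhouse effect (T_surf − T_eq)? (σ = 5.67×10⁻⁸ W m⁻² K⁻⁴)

ΔT ≈ 77.7 K

S = 838/2.45² = 139.6 W m⁻².
T_eq = [S(1−A)/(4σ)]^(1/4) = [139.6×0.34/(4×5.67×10⁻⁸)]^(1/4) = 120.3 K.
ΔT = T_surf − T_eq = 198 − 120.3.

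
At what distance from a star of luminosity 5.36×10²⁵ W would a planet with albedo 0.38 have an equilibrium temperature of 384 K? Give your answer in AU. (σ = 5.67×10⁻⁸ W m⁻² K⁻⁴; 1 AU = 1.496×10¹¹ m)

d ≈ 0.155 AU

From T_eq⁴ = L(1−A)/(16πσd²): d = √[L(1−A)/(16πσT_eq⁴)].
d = √[5.36×10²⁵ × 0.62 / (16π × 5.67×10⁻⁸ × (384)⁴)] = 2.32×10¹⁰ m = 0.155 AU.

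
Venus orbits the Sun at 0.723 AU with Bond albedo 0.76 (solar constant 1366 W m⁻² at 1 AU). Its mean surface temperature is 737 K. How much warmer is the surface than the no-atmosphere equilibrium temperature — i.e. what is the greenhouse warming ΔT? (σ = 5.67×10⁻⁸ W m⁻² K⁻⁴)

S = 1366/0.723² = 2613 W m⁻².
T_eq = [S(1−A)/(4σ)]^(1/4) = [2613×0.24/(4×5.67×10⁻⁸)]^(1/4) = 229.3 K.
ΔT = T_surf − T_eq = 737 − 229.3.

ΔT ≈ 507.7 K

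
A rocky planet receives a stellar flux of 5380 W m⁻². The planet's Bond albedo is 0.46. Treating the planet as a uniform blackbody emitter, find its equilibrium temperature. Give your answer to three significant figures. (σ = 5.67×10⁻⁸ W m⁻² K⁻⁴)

Energy balance: absorbed = emitted ⇒ πR²·S(1−A) = 4πR²·σT_eq⁴, so T_eq⁴ = S(1−A)/(4σ).
T_eq = [5380 × 0.54 / (4 × 5.67×10⁻⁸)]^(1/4) = (1.28×10¹⁰)^(1/4) = 336 K.

T_eq ≈ 336 K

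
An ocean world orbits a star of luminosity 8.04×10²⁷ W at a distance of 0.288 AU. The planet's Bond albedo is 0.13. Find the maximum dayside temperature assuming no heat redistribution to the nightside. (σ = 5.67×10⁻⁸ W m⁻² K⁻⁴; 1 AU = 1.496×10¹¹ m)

T_ss ≈ 1520 K

d = 0.288 AU = 4.31×10¹⁰ m.
Flux: S = L/(4πd²) = 8.04×10²⁷/(4π×(4.31×10¹⁰)²) = 3.45×10⁵ W m⁻².
With no redistribution each surface element balances locally: S(1−A) = σT⁴.
T = [3.45×10⁵ × 0.87 / 5.67×10⁻⁸]^(1/4) = (5.29×10¹²)^(1/4) = 1520 K.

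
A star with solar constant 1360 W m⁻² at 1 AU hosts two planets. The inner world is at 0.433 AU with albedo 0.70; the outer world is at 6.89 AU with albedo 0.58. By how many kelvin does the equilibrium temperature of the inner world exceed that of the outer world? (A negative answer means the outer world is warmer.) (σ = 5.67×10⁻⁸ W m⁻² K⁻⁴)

T_eq = [S₀(1−A)/(4σd²)]^(1/4), so T ∝ (1−A)^(1/4) / √d.
T₁ = [1360×0.30/(4×5.67×10⁻⁸×0.433²)]^(1/4) = 312.98 K.
T₂ = [1360×0.42/(4×5.67×10⁻⁸×6.89²)]^(1/4) = 85.34 K.

ΔT ≈ 227.6 K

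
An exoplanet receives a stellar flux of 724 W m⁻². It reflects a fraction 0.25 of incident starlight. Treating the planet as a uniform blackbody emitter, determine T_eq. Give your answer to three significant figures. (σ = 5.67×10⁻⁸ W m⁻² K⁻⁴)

Energy balance: absorbed = emitted ⇒ πR²·S(1−A) = 4πR²·σT_eq⁴, so T_eq⁴ = S(1−A)/(4σ).
T_eq = [724 × 0.75 / (4 × 5.67×10⁻⁸)]^(1/4) = (2.39×10⁹)^(1/4) = 221 K.

T_eq ≈ 221 K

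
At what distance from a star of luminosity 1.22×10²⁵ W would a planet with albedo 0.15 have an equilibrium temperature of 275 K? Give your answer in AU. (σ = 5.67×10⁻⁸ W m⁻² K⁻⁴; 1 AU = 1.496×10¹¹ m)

From T_eq⁴ = L(1−A)/(16πσd²): d = √[L(1−A)/(16πσT_eq⁴)].
d = √[1.22×10²⁵ × 0.85 / (16π × 5.67×10⁻⁸ × (275)⁴)] = 2.52×10¹⁰ m = 0.169 AU.

d ≈ 0.169 AU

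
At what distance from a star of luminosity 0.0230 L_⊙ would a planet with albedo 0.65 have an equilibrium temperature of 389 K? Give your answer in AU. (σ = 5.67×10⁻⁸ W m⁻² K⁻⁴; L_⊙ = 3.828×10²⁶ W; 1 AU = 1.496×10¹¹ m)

L = 0.0230 × 3.828×10²⁶ = 8.80×10²⁴ W.
From T_eq⁴ = L(1−A)/(16πσd²): d = √[L(1−A)/(16πσT_eq⁴)].
d = √[8.80×10²⁴ × 0.35 / (16π × 5.67×10⁻⁸ × (389)⁴)] = 6.87×10⁹ m = 0.0459 AU.

d ≈ 0.0459 AU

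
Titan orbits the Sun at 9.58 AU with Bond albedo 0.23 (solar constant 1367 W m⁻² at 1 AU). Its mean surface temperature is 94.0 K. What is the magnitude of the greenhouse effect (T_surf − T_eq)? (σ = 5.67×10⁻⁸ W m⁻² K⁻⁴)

S = 1367/9.58² = 14.89 W m⁻².
T_eq = [S(1−A)/(4σ)]^(1/4) = [14.89×0.77/(4×5.67×10⁻⁸)]^(1/4) = 84.3 K.
ΔT = T_surf − T_eq = 94 − 84.3.

ΔT ≈ 9.7 K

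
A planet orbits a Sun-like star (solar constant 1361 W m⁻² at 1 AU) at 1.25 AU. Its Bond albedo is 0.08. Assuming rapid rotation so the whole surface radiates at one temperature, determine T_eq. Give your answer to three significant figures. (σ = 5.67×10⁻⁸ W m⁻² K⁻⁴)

Flux at 1.25 AU: S = 1361/1.25² = 871 W m⁻².
Energy balance: absorbed = emitted ⇒ πR²·S(1−A) = 4πR²·σT_eq⁴, so T_eq⁴ = S(1−A)/(4σ).
T_eq = [871 × 0.92 / (4 × 5.67×10⁻⁸)]^(1/4) = (3.53×10⁹)^(1/4) = 244 K.

T_eq ≈ 244 K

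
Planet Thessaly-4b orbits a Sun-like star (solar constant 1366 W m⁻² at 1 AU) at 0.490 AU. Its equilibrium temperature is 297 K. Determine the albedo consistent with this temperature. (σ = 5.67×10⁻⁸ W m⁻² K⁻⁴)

A ≈ 0.69

Flux at 0.490 AU: S = 1366/0.490² = 5690 W m⁻².
From T_eq⁴ = S(1−A)/(4σ): 1−A = 4σT_eq⁴/S.
1−A = 4 × 5.67×10⁻⁸ × (297)⁴ / 5690 = 0.310.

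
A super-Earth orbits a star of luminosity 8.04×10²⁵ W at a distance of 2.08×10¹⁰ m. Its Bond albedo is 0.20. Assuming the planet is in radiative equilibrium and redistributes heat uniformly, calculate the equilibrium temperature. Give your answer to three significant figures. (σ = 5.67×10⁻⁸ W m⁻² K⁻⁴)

Flux: S = L/(4πd²) = 8.04×10²⁵/(4π×(2.08×10¹⁰)²) = 1.48×10⁴ W m⁻².
Energy balance: absorbed = emitted ⇒ πR²·S(1−A) = 4πR²·σT_eq⁴, so T_eq⁴ = S(1−A)/(4σ).
T_eq = [1.48×10⁴ × 0.80 / (4 × 5.67×10⁻⁸)]^(1/4) = (5.22×10¹⁰)^(1/4) = 478 K.

T_eq ≈ 478 K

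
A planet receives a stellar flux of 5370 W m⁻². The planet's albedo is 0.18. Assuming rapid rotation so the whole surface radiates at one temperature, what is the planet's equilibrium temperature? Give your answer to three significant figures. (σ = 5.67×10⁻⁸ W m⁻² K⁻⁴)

Energy balance: absorbed = emitted ⇒ πR²·S(1−A) = 4πR²·σT_eq⁴, so T_eq⁴ = S(1−A)/(4σ).
T_eq = [5370 × 0.82 / (4 × 5.67×10⁻⁸)]^(1/4) = (1.94×10¹⁰)^(1/4) = 373 K.

T_eq ≈ 373 K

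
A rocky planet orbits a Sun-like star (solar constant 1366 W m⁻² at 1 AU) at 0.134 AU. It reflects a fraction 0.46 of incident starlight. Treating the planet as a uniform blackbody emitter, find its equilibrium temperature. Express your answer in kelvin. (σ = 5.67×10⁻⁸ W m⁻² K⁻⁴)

Flux at 0.134 AU: S = 1366/0.134² = 7.61×10⁴ W m⁻².
Energy balance: absorbed = emitted ⇒ πR²·S(1−A) = 4πR²·σT_eq⁴, so T_eq⁴ = S(1−A)/(4σ).
T_eq = [7.61×10⁴ × 0.54 / (4 × 5.67×10⁻⁸)]^(1/4) = (1.81×10¹¹)^(1/4) = 652 K.

T_eq ≈ 652 K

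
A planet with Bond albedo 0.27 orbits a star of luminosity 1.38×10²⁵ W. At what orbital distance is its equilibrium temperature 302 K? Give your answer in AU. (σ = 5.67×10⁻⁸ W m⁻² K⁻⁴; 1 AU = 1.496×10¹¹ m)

From T_eq⁴ = L(1−A)/(16πσd²): d = √[L(1−A)/(16πσT_eq⁴)].
d = √[1.38×10²⁵ × 0.73 / (16π × 5.67×10⁻⁸ × (302)⁴)] = 2.06×10¹⁰ m = 0.138 AU.

d ≈ 0.138 AU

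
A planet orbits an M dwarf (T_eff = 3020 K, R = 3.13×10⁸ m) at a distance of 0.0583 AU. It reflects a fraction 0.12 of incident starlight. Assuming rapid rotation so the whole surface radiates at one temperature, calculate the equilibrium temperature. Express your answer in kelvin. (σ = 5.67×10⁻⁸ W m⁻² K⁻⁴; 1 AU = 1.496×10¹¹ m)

d = 0.0583 AU = 8.72×10⁹ m.
L = 4πR_⋆²σT_⋆⁴ = 4π(3.13×10⁸)² × 5.67×10⁻⁸ × (3020)⁴ = 5.81×10²⁴ W.
S = L/(4πd²) = 6070 W m⁻².
Energy balance: absorbed = emitted ⇒ πR²·S(1−A) = 4πR²·σT_eq⁴, so T_eq⁴ = S(1−A)/(4σ).
T_eq = [6070 × 0.88 / (4 × 5.67×10⁻⁸)]^(1/4) = (2.36×10¹⁰)^(1/4) = 392 K.

T_eq ≈ 392 K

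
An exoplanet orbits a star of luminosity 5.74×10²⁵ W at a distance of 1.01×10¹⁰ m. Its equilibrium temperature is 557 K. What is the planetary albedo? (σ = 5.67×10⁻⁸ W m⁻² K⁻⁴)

Flux: S = L/(4πd²) = 5.74×10²⁵/(4π×(1.01×10¹⁰)²) = 4.48×10⁴ W m⁻².
From T_eq⁴ = S(1−A)/(4σ): 1−A = 4σT_eq⁴/S.
1−A = 4 × 5.67×10⁻⁸ × (557)⁴ / 4.48×10⁴ = 0.488.

A ≈ 0.51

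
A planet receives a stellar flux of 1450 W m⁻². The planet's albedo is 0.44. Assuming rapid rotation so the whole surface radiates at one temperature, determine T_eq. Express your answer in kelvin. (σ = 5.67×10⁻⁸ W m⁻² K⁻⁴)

Energy balance: absorbed = emitted ⇒ πR²·S(1−A) = 4πR²·σT_eq⁴, so T_eq⁴ = S(1−A)/(4σ).
T_eq = [1450 × 0.56 / (4 × 5.67×10⁻⁸)]^(1/4) = (3.58×10⁹)^(1/4) = 245 K.

T_eq ≈ 245 K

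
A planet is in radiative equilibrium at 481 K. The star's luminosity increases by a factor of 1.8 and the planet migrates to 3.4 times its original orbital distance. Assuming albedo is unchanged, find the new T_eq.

T_eq ∝ L^(1/4) · d^(−1/2).
T′ = 481 × 1.8^(1/4) / 3.4^(1/2) = 302 K.

T_eq ≈ 302 K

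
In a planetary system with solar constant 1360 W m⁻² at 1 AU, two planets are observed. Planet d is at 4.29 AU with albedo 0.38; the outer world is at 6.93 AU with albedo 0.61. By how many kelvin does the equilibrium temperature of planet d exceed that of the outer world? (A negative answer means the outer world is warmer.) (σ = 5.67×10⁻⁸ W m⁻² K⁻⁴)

T_eq = [S₀(1−A)/(4σd²)]^(1/4), so T ∝ (1−A)^(1/4) / √d.
T₁ = [1360×0.62/(4×5.67×10⁻⁸×4.29²)]^(1/4) = 119.22 K.
T₂ = [1360×0.39/(4×5.67×10⁻⁸×6.93²)]^(1/4) = 83.54 K.

ΔT ≈ 35.7 K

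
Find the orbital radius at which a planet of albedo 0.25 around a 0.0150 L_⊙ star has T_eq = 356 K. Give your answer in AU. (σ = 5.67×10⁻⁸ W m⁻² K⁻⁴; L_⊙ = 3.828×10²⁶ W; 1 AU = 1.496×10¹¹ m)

L = 0.0150 × 3.828×10²⁶ = 5.74×10²⁴ W.
From T_eq⁴ = L(1−A)/(16πσd²): d = √[L(1−A)/(16πσT_eq⁴)].
d = √[5.74×10²⁴ × 0.75 / (16π × 5.67×10⁻⁸ × (356)⁴)] = 9.70×10⁹ m = 0.0648 AU.

d ≈ 0.0648 AU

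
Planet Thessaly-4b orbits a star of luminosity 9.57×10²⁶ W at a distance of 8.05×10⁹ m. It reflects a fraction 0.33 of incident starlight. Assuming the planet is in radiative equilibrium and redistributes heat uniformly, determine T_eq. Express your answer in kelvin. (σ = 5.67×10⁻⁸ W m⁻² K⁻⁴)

T_eq ≈ 1370 K

Flux: S = L/(4πd²) = 9.57×10²⁶/(4π×(8.05×10⁹)²) = 1.18×10⁶ W m⁻².
Energy balance: absorbed = emitted ⇒ πR²·S(1−A) = 4πR²·σT_eq⁴, so T_eq⁴ = S(1−A)/(4σ).
T_eq = [1.18×10⁶ × 0.67 / (4 × 5.67×10⁻⁸)]^(1/4) = (3.47×10¹²)^(1/4) = 1370 K.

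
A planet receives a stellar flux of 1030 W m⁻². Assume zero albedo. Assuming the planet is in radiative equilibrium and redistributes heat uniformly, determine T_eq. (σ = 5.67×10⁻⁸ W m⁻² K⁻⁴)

Energy balance: absorbed = emitted ⇒ πR²·S(1−A) = 4πR²·σT_eq⁴, so T_eq⁴ = S(1−A)/(4σ).
T_eq = [1030 × 1.00 / (4 × 5.67×10⁻⁸)]^(1/4) = (4.54×10⁹)^(1/4) = 260 K.

T_eq ≈ 260 K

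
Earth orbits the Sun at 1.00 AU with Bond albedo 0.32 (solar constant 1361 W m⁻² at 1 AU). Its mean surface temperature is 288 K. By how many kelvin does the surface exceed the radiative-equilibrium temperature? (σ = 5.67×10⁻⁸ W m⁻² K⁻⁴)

S = 1361/1.00² = 1361 W m⁻².
T_eq = [S(1−A)/(4σ)]^(1/4) = [1361×0.68/(4×5.67×10⁻⁸)]^(1/4) = 252.7 K.
ΔT = T_surf − T_eq = 288 − 252.7.

ΔT ≈ 35.3 K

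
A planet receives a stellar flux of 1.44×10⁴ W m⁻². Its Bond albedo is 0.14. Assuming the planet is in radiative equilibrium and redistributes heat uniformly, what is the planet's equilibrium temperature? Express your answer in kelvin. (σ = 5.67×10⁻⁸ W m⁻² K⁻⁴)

T_eq ≈ 483 K

Energy balance: absorbed = emitted ⇒ πR²·S(1−A) = 4πR²·σT_eq⁴, so T_eq⁴ = S(1−A)/(4σ).
T_eq = [1.44×10⁴ × 0.86 / (4 × 5.67×10⁻⁸)]^(1/4) = (5.46×10¹⁰)^(1/4) = 483 K.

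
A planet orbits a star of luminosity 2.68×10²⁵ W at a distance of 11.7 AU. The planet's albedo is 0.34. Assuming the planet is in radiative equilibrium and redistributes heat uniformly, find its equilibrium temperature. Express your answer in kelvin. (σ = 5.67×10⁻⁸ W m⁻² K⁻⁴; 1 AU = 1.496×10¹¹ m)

T_eq ≈ 37.7 K

d = 11.7 AU = 1.75×10¹² m.
Flux: S = L/(4πd²) = 2.68×10²⁵/(4π×(1.75×10¹²)²) = 0.696 W m⁻².
Energy balance: absorbed = emitted ⇒ πR²·S(1−A) = 4πR²·σT_eq⁴, so T_eq⁴ = S(1−A)/(4σ).
T_eq = [0.696 × 0.66 / (4 × 5.67×10⁻⁸)]^(1/4) = (2.03×10⁶)^(1/4) = 37.7 K.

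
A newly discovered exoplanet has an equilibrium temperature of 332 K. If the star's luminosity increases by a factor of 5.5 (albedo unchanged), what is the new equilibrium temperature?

T_eq ∝ L^(1/4) · d^(−1/2).
T′ = 332 × 5.5^(1/4) = 508 K.

T_eq ≈ 508 K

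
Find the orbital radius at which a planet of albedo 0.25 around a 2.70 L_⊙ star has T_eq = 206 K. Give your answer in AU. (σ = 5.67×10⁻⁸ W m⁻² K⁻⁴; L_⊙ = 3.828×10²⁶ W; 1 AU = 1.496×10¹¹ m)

L = 2.70 × 3.828×10²⁶ = 1.03×10²⁷ W.
From T_eq⁴ = L(1−A)/(16πσd²): d = √[L(1−A)/(16πσT_eq⁴)].
d = √[1.03×10²⁷ × 0.75 / (16π × 5.67×10⁻⁸ × (206)⁴)] = 3.89×10¹¹ m = 2.60 AU.

d ≈ 2.60 AU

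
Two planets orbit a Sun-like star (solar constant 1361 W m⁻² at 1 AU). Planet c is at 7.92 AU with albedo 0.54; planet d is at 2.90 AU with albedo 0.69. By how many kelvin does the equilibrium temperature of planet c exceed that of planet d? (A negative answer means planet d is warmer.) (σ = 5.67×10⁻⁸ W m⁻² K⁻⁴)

T_eq = [S₀(1−A)/(4σd²)]^(1/4), so T ∝ (1−A)^(1/4) / √d.
T₁ = [1361×0.46/(4×5.67×10⁻⁸×7.92²)]^(1/4) = 81.45 K.
T₂ = [1361×0.31/(4×5.67×10⁻⁸×2.90²)]^(1/4) = 121.95 K.

ΔT ≈ -40.5 K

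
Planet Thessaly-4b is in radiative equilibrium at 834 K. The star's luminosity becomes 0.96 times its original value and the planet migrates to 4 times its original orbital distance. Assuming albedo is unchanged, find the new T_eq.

T_eq ∝ L^(1/4) · d^(−1/2).
T′ = 834 × 0.96^(1/4) / 4^(1/2) = 413 K.

T_eq ≈ 413 K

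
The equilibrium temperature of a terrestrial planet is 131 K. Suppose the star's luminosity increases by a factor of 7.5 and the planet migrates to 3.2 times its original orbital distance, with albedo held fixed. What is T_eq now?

T_eq ∝ L^(1/4) · d^(−1/2).
T′ = 131 × 7.5^(1/4) / 3.2^(1/2) = 121 K.

T_eq ≈ 121 K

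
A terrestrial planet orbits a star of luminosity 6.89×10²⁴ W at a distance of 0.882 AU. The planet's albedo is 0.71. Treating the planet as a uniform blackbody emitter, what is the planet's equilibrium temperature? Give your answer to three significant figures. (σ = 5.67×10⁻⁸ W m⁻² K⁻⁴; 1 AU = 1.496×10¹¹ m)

T_eq ≈ 79.7 K

d = 0.882 AU = 1.32×10¹¹ m.
Flux: S = L/(4πd²) = 6.89×10²⁴/(4π×(1.32×10¹¹)²) = 31.5 W m⁻².
Energy balance: absorbed = emitted ⇒ πR²·S(1−A) = 4πR²·σT_eq⁴, so T_eq⁴ = S(1−A)/(4σ).
T_eq = [31.5 × 0.29 / (4 × 5.67×10⁻⁸)]^(1/4) = (4.03×10⁷)^(1/4) = 79.7 K.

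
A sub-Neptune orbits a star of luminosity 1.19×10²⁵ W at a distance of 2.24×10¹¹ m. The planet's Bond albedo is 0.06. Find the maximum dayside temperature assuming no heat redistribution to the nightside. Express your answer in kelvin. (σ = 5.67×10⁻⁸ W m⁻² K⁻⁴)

T_ss ≈ 133 K

Flux: S = L/(4πd²) = 1.19×10²⁵/(4π×(2.24×10¹¹)²) = 18.9 W m⁻².
With no redistribution each surface element balances locally: S(1−A) = σT⁴.
T = [18.9 × 0.94 / 5.67×10⁻⁸]^(1/4) = (3.13×10⁸)^(1/4) = 133 K.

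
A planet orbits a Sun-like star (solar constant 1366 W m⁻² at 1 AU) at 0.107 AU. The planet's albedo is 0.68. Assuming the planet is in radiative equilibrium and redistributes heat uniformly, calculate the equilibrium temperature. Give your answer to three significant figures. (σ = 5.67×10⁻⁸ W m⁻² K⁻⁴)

Flux at 0.107 AU: S = 1366/0.107² = 1.19×10⁵ W m⁻².
Energy balance: absorbed = emitted ⇒ πR²·S(1−A) = 4πR²·σT_eq⁴, so T_eq⁴ = S(1−A)/(4σ).
T_eq = [1.19×10⁵ × 0.32 / (4 × 5.67×10⁻⁸)]^(1/4) = (1.68×10¹¹)^(1/4) = 641 K.

T_eq ≈ 641 K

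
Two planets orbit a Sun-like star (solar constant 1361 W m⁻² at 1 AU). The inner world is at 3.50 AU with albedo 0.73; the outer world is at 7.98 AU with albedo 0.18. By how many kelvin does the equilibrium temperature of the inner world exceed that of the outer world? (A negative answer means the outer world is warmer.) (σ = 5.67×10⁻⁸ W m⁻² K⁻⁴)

ΔT ≈ 13.5 K

T_eq = [S₀(1−A)/(4σd²)]^(1/4), so T ∝ (1−A)^(1/4) / √d.
T₁ = [1361×0.27/(4×5.67×10⁻⁸×3.50²)]^(1/4) = 107.24 K.
T₂ = [1361×0.82/(4×5.67×10⁻⁸×7.98²)]^(1/4) = 93.76 K.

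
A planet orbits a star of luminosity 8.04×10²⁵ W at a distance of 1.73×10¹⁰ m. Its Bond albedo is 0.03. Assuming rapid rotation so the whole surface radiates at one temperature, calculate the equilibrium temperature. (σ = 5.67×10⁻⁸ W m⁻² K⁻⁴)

T_eq ≈ 550 K

Flux: S = L/(4πd²) = 8.04×10²⁵/(4π×(1.73×10¹⁰)²) = 2.14×10⁴ W m⁻².
Energy balance: absorbed = emitted ⇒ πR²·S(1−A) = 4πR²·σT_eq⁴, so T_eq⁴ = S(1−A)/(4σ).
T_eq = [2.14×10⁴ × 0.97 / (4 × 5.67×10⁻⁸)]^(1/4) = (9.14×10¹⁰)^(1/4) = 550 K.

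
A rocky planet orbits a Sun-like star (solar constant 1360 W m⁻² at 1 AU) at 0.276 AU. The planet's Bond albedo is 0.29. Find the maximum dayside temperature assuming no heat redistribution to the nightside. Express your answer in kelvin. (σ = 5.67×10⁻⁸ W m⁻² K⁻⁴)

Flux at 0.276 AU: S = 1360/0.276² = 1.79×10⁴ W m⁻².
With no redistribution each surface element balances locally: S(1−A) = σT⁴.
T = [1.79×10⁴ × 0.71 / 5.67×10⁻⁸]^(1/4) = (2.24×10¹¹)^(1/4) = 688 K.

T_ss ≈ 688 K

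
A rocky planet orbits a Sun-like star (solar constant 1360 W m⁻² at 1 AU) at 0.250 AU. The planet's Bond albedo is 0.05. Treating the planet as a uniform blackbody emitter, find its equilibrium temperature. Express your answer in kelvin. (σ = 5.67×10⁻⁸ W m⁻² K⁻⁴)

Flux at 0.250 AU: S = 1360/0.250² = 2.18×10⁴ W m⁻².
Energy balance: absorbed = emitted ⇒ πR²·S(1−A) = 4πR²·σT_eq⁴, so T_eq⁴ = S(1−A)/(4σ).
T_eq = [2.18×10⁴ × 0.95 / (4 × 5.67×10⁻⁸)]^(1/4) = (9.11×10¹⁰)^(1/4) = 549 K.

T_eq ≈ 549 K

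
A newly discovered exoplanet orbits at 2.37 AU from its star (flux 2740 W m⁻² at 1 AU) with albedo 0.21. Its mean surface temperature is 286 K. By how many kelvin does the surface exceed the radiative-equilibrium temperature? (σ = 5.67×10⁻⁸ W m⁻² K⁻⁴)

ΔT ≈ 83.0 K

S = 2740/2.37² = 487.8 W m⁻².
T_eq = [S(1−A)/(4σ)]^(1/4) = [487.8×0.79/(4×5.67×10⁻⁸)]^(1/4) = 203.0 K.
ΔT = T_surf − T_eq = 286 − 203.0.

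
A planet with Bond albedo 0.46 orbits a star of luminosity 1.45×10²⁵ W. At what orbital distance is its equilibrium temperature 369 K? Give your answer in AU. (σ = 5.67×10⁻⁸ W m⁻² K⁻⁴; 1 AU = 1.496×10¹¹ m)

From T_eq⁴ = L(1−A)/(16πσd²): d = √[L(1−A)/(16πσT_eq⁴)].
d = √[1.45×10²⁵ × 0.54 / (16π × 5.67×10⁻⁸ × (369)⁴)] = 1.22×10¹⁰ m = 0.0814 AU.

d ≈ 0.0814 AU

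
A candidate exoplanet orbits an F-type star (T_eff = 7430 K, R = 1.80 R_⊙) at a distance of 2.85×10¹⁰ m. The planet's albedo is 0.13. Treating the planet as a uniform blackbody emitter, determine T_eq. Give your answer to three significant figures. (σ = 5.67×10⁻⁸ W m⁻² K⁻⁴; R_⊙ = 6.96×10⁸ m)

R_⋆ = 1.80 × 6.96×10⁸ = 1.25×10⁹ m.
L = 4πR_⋆²σT_⋆⁴ = 4π(1.25×10⁹)² × 5.67×10⁻⁸ × (7430)⁴ = 3.41×10²⁷ W.
S = L/(4πd²) = 3.34×10⁵ W m⁻².
Energy balance: absorbed = emitted ⇒ πR²·S(1−A) = 4πR²·σT_eq⁴, so T_eq⁴ = S(1−A)/(4σ).
T_eq = [3.34×10⁵ × 0.87 / (4 × 5.67×10⁻⁸)]^(1/4) = (1.28×10¹²)^(1/4) = 1060 K.

T_eq ≈ 1060 K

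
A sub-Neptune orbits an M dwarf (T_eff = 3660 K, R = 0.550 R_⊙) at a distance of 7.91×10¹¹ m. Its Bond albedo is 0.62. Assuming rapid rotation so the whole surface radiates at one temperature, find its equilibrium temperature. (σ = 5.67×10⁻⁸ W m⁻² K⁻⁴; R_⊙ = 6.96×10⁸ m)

R_⋆ = 0.550 × 6.96×10⁸ = 3.83×10⁸ m.
L = 4πR_⋆²σT_⋆⁴ = 4π(3.83×10⁸)² × 5.67×10⁻⁸ × (3660)⁴ = 1.87×10²⁵ W.
S = L/(4πd²) = 2.38 W m⁻².
Energy balance: absorbed = emitted ⇒ πR²·S(1−A) = 4πR²·σT_eq⁴, so T_eq⁴ = S(1−A)/(4σ).
T_eq = [2.38 × 0.38 / (4 × 5.67×10⁻⁸)]^(1/4) = (3.99×10⁶)^(1/4) = 44.7 K.

T_eq ≈ 44.7 K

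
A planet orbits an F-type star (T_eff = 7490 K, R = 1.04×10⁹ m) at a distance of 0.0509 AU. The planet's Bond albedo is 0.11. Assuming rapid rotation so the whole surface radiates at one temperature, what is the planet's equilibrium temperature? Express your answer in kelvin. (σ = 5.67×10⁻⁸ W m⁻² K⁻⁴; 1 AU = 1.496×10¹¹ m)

T_eq ≈ 1900 K

d = 0.0509 AU = 7.61×10⁹ m.
L = 4πR_⋆²σT_⋆⁴ = 4π(1.04×10⁹)² × 5.67×10⁻⁸ × (7490)⁴ = 2.43×10²⁷ W.
S = L/(4πd²) = 3.33×10⁶ W m⁻².
Energy balance: absorbed = emitted ⇒ πR²·S(1−A) = 4πR²·σT_eq⁴, so T_eq⁴ = S(1−A)/(4σ).
T_eq = [3.33×10⁶ × 0.89 / (4 × 5.67×10⁻⁸)]^(1/4) = (1.31×10¹³)^(1/4) = 1900 K.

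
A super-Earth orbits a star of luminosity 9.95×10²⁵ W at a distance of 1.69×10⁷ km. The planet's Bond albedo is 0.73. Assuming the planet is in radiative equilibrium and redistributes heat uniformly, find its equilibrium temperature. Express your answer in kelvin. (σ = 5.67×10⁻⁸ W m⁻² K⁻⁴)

d = 1.69×10⁷ km = 1.69×10¹⁰ m.
Flux: S = L/(4πd²) = 9.95×10²⁵/(4π×(1.69×10¹⁰)²) = 2.77×10⁴ W m⁻².
Energy balance: absorbed = emitted ⇒ πR²·S(1−A) = 4πR²·σT_eq⁴, so T_eq⁴ = S(1−A)/(4σ).
T_eq = [2.77×10⁴ × 0.27 / (4 × 5.67×10⁻⁸)]^(1/4) = (3.30×10¹⁰)^(1/4) = 426 K.

T_eq ≈ 426 K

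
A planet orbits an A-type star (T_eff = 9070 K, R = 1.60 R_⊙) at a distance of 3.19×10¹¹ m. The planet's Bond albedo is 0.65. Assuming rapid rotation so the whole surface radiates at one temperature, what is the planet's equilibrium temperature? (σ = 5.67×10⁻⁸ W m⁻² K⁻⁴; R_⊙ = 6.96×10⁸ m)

R_⋆ = 1.60 × 6.96×10⁸ = 1.11×10⁹ m.
L = 4πR_⋆²σT_⋆⁴ = 4π(1.11×10⁹)² × 5.67×10⁻⁸ × (9070)⁴ = 5.98×10²⁷ W.
S = L/(4πd²) = 4680 W m⁻².
Energy balance: absorbed = emitted ⇒ πR²·S(1−A) = 4πR²·σT_eq⁴, so T_eq⁴ = S(1−A)/(4σ).
T_eq = [4680 × 0.35 / (4 × 5.67×10⁻⁸)]^(1/4) = (7.22×10⁹)^(1/4) = 291 K.

T_eq ≈ 291 K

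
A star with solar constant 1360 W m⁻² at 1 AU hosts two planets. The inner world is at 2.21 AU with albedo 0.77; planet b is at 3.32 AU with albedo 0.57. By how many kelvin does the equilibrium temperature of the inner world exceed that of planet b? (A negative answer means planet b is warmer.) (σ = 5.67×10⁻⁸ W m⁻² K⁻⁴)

ΔT ≈ 6.0 K

T_eq = [S₀(1−A)/(4σd²)]^(1/4), so T ∝ (1−A)^(1/4) / √d.
T₁ = [1360×0.23/(4×5.67×10⁻⁸×2.21²)]^(1/4) = 129.63 K.
T₂ = [1360×0.43/(4×5.67×10⁻⁸×3.32²)]^(1/4) = 123.67 K.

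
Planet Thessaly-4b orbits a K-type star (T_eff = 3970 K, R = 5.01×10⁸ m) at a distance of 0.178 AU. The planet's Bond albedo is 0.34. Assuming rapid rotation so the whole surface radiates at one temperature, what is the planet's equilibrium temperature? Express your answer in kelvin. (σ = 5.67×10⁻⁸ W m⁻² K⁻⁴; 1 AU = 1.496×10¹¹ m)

T_eq ≈ 347 K

d = 0.178 AU = 2.66×10¹⁰ m.
L = 4πR_⋆²σT_⋆⁴ = 4π(5.01×10⁸)² × 5.67×10⁻⁸ × (3970)⁴ = 4.44×10²⁵ W.
S = L/(4πd²) = 4990 W m⁻².
Energy balance: absorbed = emitted ⇒ πR²·S(1−A) = 4πR²·σT_eq⁴, so T_eq⁴ = S(1−A)/(4σ).
T_eq = [4990 × 0.66 / (4 × 5.67×10⁻⁸)]^(1/4) = (1.45×10¹⁰)^(1/4) = 347 K.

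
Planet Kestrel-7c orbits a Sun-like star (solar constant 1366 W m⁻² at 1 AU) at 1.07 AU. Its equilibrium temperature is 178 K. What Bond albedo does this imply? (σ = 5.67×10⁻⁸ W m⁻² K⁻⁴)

A ≈ 0.81

Flux at 1.07 AU: S = 1366/1.07² = 1190 W m⁻².
From T_eq⁴ = S(1−A)/(4σ): 1−A = 4σT_eq⁴/S.
1−A = 4 × 5.67×10⁻⁸ × (178)⁴ / 1190 = 0.191.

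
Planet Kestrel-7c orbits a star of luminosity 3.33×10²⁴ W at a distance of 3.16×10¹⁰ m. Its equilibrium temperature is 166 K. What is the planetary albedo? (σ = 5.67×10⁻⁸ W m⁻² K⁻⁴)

A ≈ 0.35

Flux: S = L/(4πd²) = 3.33×10²⁴/(4π×(3.16×10¹⁰)²) = 265 W m⁻².
From T_eq⁴ = S(1−A)/(4σ): 1−A = 4σT_eq⁴/S.
1−A = 4 × 5.67×10⁻⁸ × (166)⁴ / 265 = 0.649.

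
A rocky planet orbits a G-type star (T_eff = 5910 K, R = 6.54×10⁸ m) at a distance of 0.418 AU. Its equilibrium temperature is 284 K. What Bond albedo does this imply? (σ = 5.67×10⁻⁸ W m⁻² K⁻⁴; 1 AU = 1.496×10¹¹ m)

d = 0.418 AU = 6.25×10¹⁰ m.
L = 4πR_⋆²σT_⋆⁴ = 4π(6.54×10⁸)² × 5.67×10⁻⁸ × (5910)⁴ = 3.72×10²⁶ W.
S = L/(4πd²) = 7570 W m⁻².
From T_eq⁴ = S(1−A)/(4σ): 1−A = 4σT_eq⁴/S.
1−A = 4 × 5.67×10⁻⁸ × (284)⁴ / 7570 = 0.195.

A ≈ 0.80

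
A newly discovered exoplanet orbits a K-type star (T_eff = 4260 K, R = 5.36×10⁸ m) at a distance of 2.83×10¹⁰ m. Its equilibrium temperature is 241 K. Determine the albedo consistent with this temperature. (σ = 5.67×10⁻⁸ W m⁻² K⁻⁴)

L = 4πR_⋆²σT_⋆⁴ = 4π(5.36×10⁸)² × 5.67×10⁻⁸ × (4260)⁴ = 6.74×10²⁵ W.
S = L/(4πd²) = 6700 W m⁻².
From T_eq⁴ = S(1−A)/(4σ): 1−A = 4σT_eq⁴/S.
1−A = 4 × 5.67×10⁻⁸ × (241)⁴ / 6700 = 0.114.

A ≈ 0.89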